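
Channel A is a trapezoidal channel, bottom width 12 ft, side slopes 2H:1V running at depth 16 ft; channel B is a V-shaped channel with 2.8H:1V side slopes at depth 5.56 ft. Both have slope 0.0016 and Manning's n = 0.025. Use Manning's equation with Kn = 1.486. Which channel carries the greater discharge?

Channel A: With bottom width b = 12 ft and side slope z = 2: A = (b + zy)y = (12 + 2×16)×16 = 704 ft²; P = b + 2y√(1+z²) = 12 + 2×16×2.236 = 83.55 ft. Hydraulic radius R = A/P = 704/83.55 = 8.426 ft. Q_A = (1.486/0.025)·704·8.426^(2/3)·√0.0016 = 6931 ft³/s.
Channel B: For a triangular section with side slope z = 2.8: A = zy² = 2.8×5.56² = 86.56 ft²; P = 2y√(1+z²) = 2×5.56×2.973 = 33.06 ft. Hydraulic radius R = A/P = 86.56/33.06 = 2.618 ft. Q_B = (1.486/0.025)·86.56·2.618^(2/3)·√0.0016 = 390.9 ft³/s.
Q_A = 6931 ft³/s vs Q_B = 390.9 ft³/s, so channel A carries more.

channel A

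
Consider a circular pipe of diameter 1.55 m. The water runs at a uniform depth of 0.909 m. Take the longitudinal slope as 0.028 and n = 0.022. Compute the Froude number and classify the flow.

For a circular section of diameter D = 1.55 m at depth y = 0.909 m, the central angle is θ = 2 arccos(1 − 2y/D) = 3.489 rad. Then A = (D²/8)(θ − sin θ) = 1.15 m² and P = Dθ/2 = 2.704 m.
Hydraulic radius R = A/P = 1.15/2.704 = 0.4253 m.
V = (1/n) R^(2/3) √S = (1/0.022) × 0.4253^(2/3) × √0.028 = 4.302 m/s. Hydraulic depth D_h = A/T = 1.15/1.527 = 0.7534 m.
Froude number Fr = V/√(g·D_h) = 4.302/√(9.81×0.7534) = 1.58, which is greater than 1, so the flow is supercritical.

supercritical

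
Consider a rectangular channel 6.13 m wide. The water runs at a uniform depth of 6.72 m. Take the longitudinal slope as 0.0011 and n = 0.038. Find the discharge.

Flow area A = b·y = 6.13 × 6.72 = 41.19 m². Wetted perimeter P = b + 2y = 6.13 + 2×6.72 = 19.57 m.
Hydraulic radius R = A/P = 41.19/19.57 = 2.105 m.
Manning's equation: Q = (1/n) A R^(2/3) S^(1/2) = (1/0.038) × 41.19 × 2.105^(2/3) × 0.0011^(1/2) = 59.1 m³/s.

Q = 59.1 m³/s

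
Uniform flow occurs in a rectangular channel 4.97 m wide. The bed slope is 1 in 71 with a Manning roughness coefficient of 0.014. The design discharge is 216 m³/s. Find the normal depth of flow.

Manning's equation rearranged: A R^(2/3) = nQ / (1·√S) = 0.014 × 216 / (√0.01408) = 25.48.
Trying y = 4.22 m: A R^(2/3) = 28.26 — too large.
Trying y = 3.89 m: A R^(2/3) = 25.52 — matches.

y_n = 3.89 m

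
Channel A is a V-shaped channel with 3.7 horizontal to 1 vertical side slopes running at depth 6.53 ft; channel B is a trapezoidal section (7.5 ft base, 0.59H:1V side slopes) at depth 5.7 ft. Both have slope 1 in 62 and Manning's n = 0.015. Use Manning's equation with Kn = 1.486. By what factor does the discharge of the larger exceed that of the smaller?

Channel A: For a triangular section with side slope z = 3.7: A = zy² = 3.7×6.53² = 157.8 ft²; P = 2y√(1+z²) = 2×6.53×3.833 = 50.06 ft. Hydraulic radius R = A/P = 157.8/50.06 = 3.152 ft. Q_A = (1.486/0.015)·157.8·3.152^(2/3)·√0.01613 = 4267 ft³/s.
Channel B: With bottom width b = 7.5 ft and side slope z = 0.59: A = (b + zy)y = (7.5 + 0.59×5.7)×5.7 = 61.92 ft²; P = b + 2y√(1+z²) = 7.5 + 2×5.7×1.161 = 20.74 ft. Hydraulic radius R = A/P = 61.92/20.74 = 2.986 ft. Q_B = (1.486/0.015)·61.92·2.986^(2/3)·√0.01613 = 1615 ft³/s.
The larger discharge is 4267 ft³/s and the smaller is 1615 ft³/s; the ratio is 2.64.

2.64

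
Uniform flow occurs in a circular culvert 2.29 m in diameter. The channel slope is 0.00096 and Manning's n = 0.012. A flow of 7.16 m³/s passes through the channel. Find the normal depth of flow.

y_n = 1.83 m

Manning's equation rearranged: A R^(2/3) = nQ / (1·√S) = 0.012 × 7.16 / (√0.00096) = 2.773.
Try y = 1.29 m: A R^(2/3) = 1.729 — low.
Try y = 1.83 m: A R^(2/3) = 2.773 — matches.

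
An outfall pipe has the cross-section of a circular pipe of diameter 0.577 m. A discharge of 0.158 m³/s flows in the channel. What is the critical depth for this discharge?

At critical depth, Q² T / (g A³) = 1, i.e. A³/T = Q²/g = 0.158²/9.81 = 0.002545.
Trying y = 0.207 m: A³/T = 0.001084 — too small.
Trying y = 0.311 m: A³/T = 0.00516 — too large.
Trying y = 0.258 m: A³/T = 0.002526 — close enough.

y_c = 0.258 m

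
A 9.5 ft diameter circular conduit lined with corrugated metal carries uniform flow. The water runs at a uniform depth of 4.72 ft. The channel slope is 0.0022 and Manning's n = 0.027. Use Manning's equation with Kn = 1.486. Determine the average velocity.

For a circular section of diameter D = 9.5 ft at depth y = 4.72 ft, the central angle is θ = 2 arccos(1 − 2y/D) = 3.129 rad. Then A = (D²/8)(θ − sin θ) = 35.16 ft² and P = Dθ/2 = 14.86 ft.
Hydraulic radius R = A/P = 35.16/14.86 = 2.365 ft.
From Manning's equation, V = (1.486/n) R^(2/3) S^(1/2) = (1.486/0.027) × 2.365^(2/3) × 0.0022^(1/2) = 4.58 ft/s.

V = 4.58 ft/s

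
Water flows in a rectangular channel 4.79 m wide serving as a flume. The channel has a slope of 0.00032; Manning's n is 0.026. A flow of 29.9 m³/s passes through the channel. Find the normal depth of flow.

y_n = 6.29 m

Manning's equation rearranged: A R^(2/3) = nQ / (1·√S) = 0.026 × 29.9 / (√0.00032) = 43.46.
At y = 7.71 m: A R^(2/3) = 55.2 — too large.
At y = 5.1 m: A R^(2/3) = 33.83 — too small.
At y = 6.29 m: A R^(2/3) = 43.5 — close enough.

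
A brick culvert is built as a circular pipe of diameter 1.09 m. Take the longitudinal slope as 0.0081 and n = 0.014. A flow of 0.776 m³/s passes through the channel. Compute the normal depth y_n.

y_n = 0.415 m

Manning's equation rearranged: A R^(2/3) = nQ / (1·√S) = 0.014 × 0.776 / (√0.0081) = 0.1207.
At y = 0.453 m: A R^(2/3) = 0.1417 — over.
At y = 0.324 m: A R^(2/3) = 0.07545 — short.
At y = 0.415 m: A R^(2/3) = 0.1207 — ≈ 0.1207.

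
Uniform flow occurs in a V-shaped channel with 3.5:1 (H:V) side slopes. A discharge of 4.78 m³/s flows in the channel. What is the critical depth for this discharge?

y_c = 0.824 m

At critical depth, Q² T / (g A³) = 1, i.e. A³/T = Q²/g = 4.78²/9.81 = 2.329.
Trying y = 0.987 m: A³/T = 5.737 — over.
Trying y = 0.685 m: A³/T = 0.9238 — short.
Trying y = 0.824 m: A³/T = 2.327 — ≈ 2.329.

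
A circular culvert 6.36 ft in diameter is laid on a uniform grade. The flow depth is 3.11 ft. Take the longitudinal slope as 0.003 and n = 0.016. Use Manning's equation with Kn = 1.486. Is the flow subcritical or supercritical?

subcritical

For a circular section of diameter D = 6.36 ft at depth y = 3.11 ft, the central angle is θ = 2 arccos(1 − 2y/D) = 3.098 rad. Then A = (D²/8)(θ − sin θ) = 15.44 ft² and P = Dθ/2 = 9.85 ft.
Hydraulic radius R = A/P = 15.44/9.85 = 1.567 ft.
V = (1.486/n) R^(2/3) √S = (1.486/0.016) × 1.567^(2/3) × √0.003 = 6.864 ft/s. Hydraulic depth D_h = A/T = 15.44/6.358 = 2.428 ft.
Froude number Fr = V/√(g·D_h) = 6.864/√(32.2×2.428) = 0.776, which is less than 1, so the flow is subcritical.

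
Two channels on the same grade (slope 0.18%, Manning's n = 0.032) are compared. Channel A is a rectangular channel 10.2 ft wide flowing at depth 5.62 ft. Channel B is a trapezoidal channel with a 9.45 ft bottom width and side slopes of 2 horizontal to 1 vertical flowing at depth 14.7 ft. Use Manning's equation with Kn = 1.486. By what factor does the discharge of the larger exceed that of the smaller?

20

Channel A: Flow area A = b·y = 10.2 × 5.62 = 57.32 ft². Wetted perimeter P = b + 2y = 10.2 + 2×5.62 = 21.44 ft. Hydraulic radius R = A/P = 57.32/21.44 = 2.674 ft. Q_A = (1.486/0.032)·57.32·2.674^(2/3)·√0.0018 = 217.6 ft³/s.
Channel B: With bottom width b = 9.45 ft and side slope z = 2: A = (b + zy)y = (9.45 + 2×14.7)×14.7 = 571.1 ft²; P = b + 2y√(1+z²) = 9.45 + 2×14.7×2.236 = 75.19 ft. Hydraulic radius R = A/P = 571.1/75.19 = 7.595 ft. Q_B = (1.486/0.032)·571.1·7.595^(2/3)·√0.0018 = 4348 ft³/s.
The larger discharge is 4348 ft³/s and the smaller is 217.6 ft³/s; the ratio is 20.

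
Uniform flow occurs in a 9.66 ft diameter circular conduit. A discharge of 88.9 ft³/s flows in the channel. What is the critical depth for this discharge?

y_c = 2.2 ft

At critical depth, Q² T / (g A³) = 1, i.e. A³/T = Q²/g = 88.9²/32.2 = 245.4.
Trying y = 1.94 ft: A³/T = 149.4 — low.
Trying y = 2.42 ft: A³/T = 354.5 — high.
Trying y = 2.2 ft: A³/T = 244.4 — ≈ 245.4.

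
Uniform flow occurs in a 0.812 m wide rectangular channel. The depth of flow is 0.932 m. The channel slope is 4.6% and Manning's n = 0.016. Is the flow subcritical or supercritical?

Flow area A = b·y = 0.812 × 0.932 = 0.7568 m². Wetted perimeter P = b + 2y = 0.812 + 2×0.932 = 2.676 m.
Hydraulic radius R = A/P = 0.7568/2.676 = 0.2828 m.
V = (1/n) R^(2/3) √S = (1/0.016) × 0.2828^(2/3) × √0.046 = 5.775 m/s. Hydraulic depth D_h = A/T = 0.7568/0.812 = 0.932 m.
Froude number Fr = V/√(g·D_h) = 5.775/√(9.81×0.932) = 1.91, which is greater than 1, so the flow is supercritical.

supercritical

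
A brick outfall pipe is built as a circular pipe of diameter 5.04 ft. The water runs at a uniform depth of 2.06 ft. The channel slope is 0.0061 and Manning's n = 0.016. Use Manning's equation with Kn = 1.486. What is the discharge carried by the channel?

Q = 59.2 ft³/s

For a circular section of diameter D = 5.04 ft at depth y = 2.06 ft, the central angle is θ = 2 arccos(1 − 2y/D) = 2.774 rad. Then A = (D²/8)(θ − sin θ) = 7.67 ft² and P = Dθ/2 = 6.992 ft.
Hydraulic radius R = A/P = 7.67/6.992 = 1.097 ft.
Manning's equation: Q = (1.486/n) A R^(2/3) S^(1/2) = (1.486/0.016) × 7.67 × 1.097^(2/3) × 0.0061^(1/2) = 59.2 ft³/s.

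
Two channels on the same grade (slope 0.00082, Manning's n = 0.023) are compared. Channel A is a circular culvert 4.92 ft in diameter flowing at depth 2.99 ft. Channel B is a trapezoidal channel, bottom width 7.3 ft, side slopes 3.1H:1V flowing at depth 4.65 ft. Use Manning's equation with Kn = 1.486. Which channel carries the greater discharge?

Channel A: For a circular section of diameter D = 4.92 ft at depth y = 2.99 ft, the central angle is θ = 2 arccos(1 − 2y/D) = 3.576 rad. Then A = (D²/8)(θ − sin θ) = 12.09 ft² and P = Dθ/2 = 8.797 ft. Hydraulic radius R = A/P = 12.09/8.797 = 1.375 ft. Q_A = (1.486/0.023)·12.09·1.375^(2/3)·√0.00082 = 27.66 ft³/s.
Channel B: With bottom width b = 7.3 ft and side slope z = 3.1: A = (b + zy)y = (7.3 + 3.1×4.65)×4.65 = 101 ft²; P = b + 2y√(1+z²) = 7.3 + 2×4.65×3.257 = 37.59 ft. Hydraulic radius R = A/P = 101/37.59 = 2.686 ft. Q_B = (1.486/0.023)·101·2.686^(2/3)·√0.00082 = 361 ft³/s.
Q_A = 27.66 ft³/s vs Q_B = 361 ft³/s, so channel B carries more.

channel B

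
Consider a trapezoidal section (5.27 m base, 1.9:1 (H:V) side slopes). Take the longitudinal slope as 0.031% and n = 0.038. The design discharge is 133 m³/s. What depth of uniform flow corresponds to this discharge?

y_n = 6.77 m

Manning's equation rearranged: A R^(2/3) = nQ / (1·√S) = 0.038 × 133 / (√0.00031) = 287.
Try y = 7.52 m: A R^(2/3) = 365.4 — high.
Try y = 6.02 m: A R^(2/3) = 219.9 — low.
Try y = 6.77 m: A R^(2/3) = 287 — close enough.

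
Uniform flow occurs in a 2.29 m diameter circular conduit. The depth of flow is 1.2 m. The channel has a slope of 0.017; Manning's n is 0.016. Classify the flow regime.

supercritical

For a circular section of diameter D = 2.29 m at depth y = 1.2 m, the central angle is θ = 2 arccos(1 − 2y/D) = 3.238 rad. Then A = (D²/8)(θ − sin θ) = 2.185 m² and P = Dθ/2 = 3.707 m.
Hydraulic radius R = A/P = 2.185/3.707 = 0.5895 m.
V = (1/n) R^(2/3) √S = (1/0.016) × 0.5895^(2/3) × √0.017 = 5.729 m/s. Hydraulic depth D_h = A/T = 2.185/2.287 = 0.9554 m.
Froude number Fr = V/√(g·D_h) = 5.729/√(9.81×0.9554) = 1.87, which is greater than 1, so the flow is supercritical.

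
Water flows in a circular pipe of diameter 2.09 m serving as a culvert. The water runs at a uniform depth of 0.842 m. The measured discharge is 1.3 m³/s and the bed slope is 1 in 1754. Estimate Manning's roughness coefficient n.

n = 0.014

For a circular section of diameter D = 2.09 m at depth y = 0.842 m, the central angle is θ = 2 arccos(1 − 2y/D) = 2.751 rad. Then A = (D²/8)(θ − sin θ) = 1.294 m² and P = Dθ/2 = 2.874 m.
Hydraulic radius R = A/P = 1.294/2.874 = 0.4501 m.
Rearranging Manning's equation: n = (1/Q) A R^(2/3) S^(1/2) = (1/1.3) × 1.294 × 0.4501^(2/3) × √0.0005701 = 0.014.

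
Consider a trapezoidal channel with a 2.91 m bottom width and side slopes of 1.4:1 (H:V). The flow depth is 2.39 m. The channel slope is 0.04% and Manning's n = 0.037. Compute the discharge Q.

Q = 9.84 m³/s

With bottom width b = 2.91 m and side slope z = 1.4: A = (b + zy)y = (2.91 + 1.4×2.39)×2.39 = 14.95 m²; P = b + 2y√(1+z²) = 2.91 + 2×2.39×1.72 = 11.13 m.
Hydraulic radius R = A/P = 14.95/11.13 = 1.343 m.
Manning's equation: Q = (1/n) A R^(2/3) S^(1/2) = (1/0.037) × 14.95 × 1.343^(2/3) × 0.0004^(1/2) = 9.84 m³/s.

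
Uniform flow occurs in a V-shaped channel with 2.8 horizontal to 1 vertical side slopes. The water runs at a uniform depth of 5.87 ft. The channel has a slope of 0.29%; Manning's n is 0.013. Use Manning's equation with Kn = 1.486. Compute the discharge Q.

For a triangular section with side slope z = 2.8: A = zy² = 2.8×5.87² = 96.48 ft²; P = 2y√(1+z²) = 2×5.87×2.973 = 34.91 ft.
Hydraulic radius R = A/P = 96.48/34.91 = 2.764 ft.
Manning's equation: Q = (1.486/n) A R^(2/3) S^(1/2) = (1.486/0.013) × 96.48 × 2.764^(2/3) × 0.0029^(1/2) = 1170 ft³/s.

Q = 1170 ft³/s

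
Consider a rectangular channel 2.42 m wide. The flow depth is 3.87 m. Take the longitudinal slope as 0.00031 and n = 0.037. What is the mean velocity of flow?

V = 0.451 m/s

Flow area A = b·y = 2.42 × 3.87 = 9.365 m². Wetted perimeter P = b + 2y = 2.42 + 2×3.87 = 10.16 m.
Hydraulic radius R = A/P = 9.365/10.16 = 0.9218 m.
From Manning's equation, V = (1/n) R^(2/3) S^(1/2) = (1/0.037) × 0.9218^(2/3) × 0.00031^(1/2) = 0.451 m/s.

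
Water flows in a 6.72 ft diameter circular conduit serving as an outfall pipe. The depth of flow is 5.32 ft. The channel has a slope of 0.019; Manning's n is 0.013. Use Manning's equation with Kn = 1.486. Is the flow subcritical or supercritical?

supercritical

For a circular section of diameter D = 6.72 ft at depth y = 5.32 ft, the central angle is θ = 2 arccos(1 − 2y/D) = 4.387 rad. Then A = (D²/8)(θ − sin θ) = 30.11 ft² and P = Dθ/2 = 14.74 ft.
Hydraulic radius R = A/P = 30.11/14.74 = 2.043 ft.
V = (1.486/n) R^(2/3) √S = (1.486/0.013) × 2.043^(2/3) × √0.019 = 25.37 ft/s. Hydraulic depth D_h = A/T = 30.11/5.458 = 5.517 ft.
Froude number Fr = V/√(g·D_h) = 25.37/√(32.2×5.517) = 1.9, which is greater than 1, so the flow is supercritical.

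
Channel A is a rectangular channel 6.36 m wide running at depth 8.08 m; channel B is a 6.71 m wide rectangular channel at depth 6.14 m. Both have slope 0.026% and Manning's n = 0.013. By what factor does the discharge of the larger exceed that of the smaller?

1.29

Channel A: Flow area A = b·y = 6.36 × 8.08 = 51.39 m². Wetted perimeter P = b + 2y = 6.36 + 2×8.08 = 22.52 m. Hydraulic radius R = A/P = 51.39/22.52 = 2.282 m. Q_A = (1/0.013)·51.39·2.282^(2/3)·√0.00026 = 110.5 m³/s.
Channel B: Flow area A = b·y = 6.71 × 6.14 = 41.2 m². Wetted perimeter P = b + 2y = 6.71 + 2×6.14 = 18.99 m. Hydraulic radius R = A/P = 41.2/18.99 = 2.17 m. Q_B = (1/0.013)·41.2·2.17^(2/3)·√0.00026 = 85.64 m³/s.
The larger discharge is 110.5 m³/s and the smaller is 85.64 m³/s; the ratio is 1.29.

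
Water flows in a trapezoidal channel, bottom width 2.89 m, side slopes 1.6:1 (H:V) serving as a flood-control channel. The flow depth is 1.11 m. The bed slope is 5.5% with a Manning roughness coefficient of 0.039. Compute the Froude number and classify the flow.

supercritical

With bottom width b = 2.89 m and side slope z = 1.6: A = (b + zy)y = (2.89 + 1.6×1.11)×1.11 = 5.179 m²; P = b + 2y√(1+z²) = 2.89 + 2×1.11×1.887 = 7.079 m.
Hydraulic radius R = A/P = 5.179/7.079 = 0.7317 m.
V = (1/n) R^(2/3) √S = (1/0.039) × 0.7317^(2/3) × √0.055 = 4.883 m/s. Hydraulic depth D_h = A/T = 5.179/6.442 = 0.804 m.
Froude number Fr = V/√(g·D_h) = 4.883/√(9.81×0.804) = 1.74, which is greater than 1, so the flow is supercritical.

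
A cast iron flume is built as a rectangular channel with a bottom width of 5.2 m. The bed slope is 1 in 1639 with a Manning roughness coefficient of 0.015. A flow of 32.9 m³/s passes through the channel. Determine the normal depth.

y_n = 3.06 m

Manning's equation rearranged: A R^(2/3) = nQ / (1·√S) = 0.015 × 32.9 / (√0.0006101) = 19.98.
Try y = 3.8 m: A R^(2/3) = 26.39 — too large.
Try y = 2.59 m: A R^(2/3) = 16.02 — too small.
Try y = 3.06 m: A R^(2/3) = 19.97 — matches.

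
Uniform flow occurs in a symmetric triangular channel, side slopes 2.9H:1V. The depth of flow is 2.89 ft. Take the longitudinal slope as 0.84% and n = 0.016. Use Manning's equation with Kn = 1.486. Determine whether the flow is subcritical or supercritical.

supercritical

For a triangular section with side slope z = 2.9: A = zy² = 2.9×2.89² = 24.22 ft²; P = 2y√(1+z²) = 2×2.89×3.068 = 17.73 ft.
Hydraulic radius R = A/P = 24.22/17.73 = 1.366 ft.
V = (1.486/n) R^(2/3) √S = (1.486/0.016) × 1.366^(2/3) × √0.0084 = 10.48 ft/s. Hydraulic depth D_h = A/T = 24.22/16.76 = 1.445 ft.
Froude number Fr = V/√(g·D_h) = 10.48/√(32.2×1.445) = 1.54, which is greater than 1, so the flow is supercritical.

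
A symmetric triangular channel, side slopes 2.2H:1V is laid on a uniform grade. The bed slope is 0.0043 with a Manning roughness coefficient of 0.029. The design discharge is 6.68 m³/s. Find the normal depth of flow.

Manning's equation rearranged: A R^(2/3) = nQ / (1·√S) = 0.029 × 6.68 / (√0.0043) = 2.954.
Trying y = 1.05 m: A R^(2/3) = 1.483 — low.
Trying y = 1.36 m: A R^(2/3) = 2.956 — matches.

y_n = 1.36 m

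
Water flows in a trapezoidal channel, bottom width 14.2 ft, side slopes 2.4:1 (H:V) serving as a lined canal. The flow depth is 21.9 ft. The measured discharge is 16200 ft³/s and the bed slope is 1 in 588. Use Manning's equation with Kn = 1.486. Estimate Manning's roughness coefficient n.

With bottom width b = 14.2 ft and side slope z = 2.4: A = (b + zy)y = (14.2 + 2.4×21.9)×21.9 = 1462 ft²; P = b + 2y√(1+z²) = 14.2 + 2×21.9×2.6 = 128.1 ft.
Hydraulic radius R = A/P = 1462/128.1 = 11.42 ft.
Rearranging Manning's equation: n = (1.486/Q) A R^(2/3) S^(1/2) = (1.486/16200) × 1462 × 11.42^(2/3) × √0.001701 = 0.028.

n = 0.028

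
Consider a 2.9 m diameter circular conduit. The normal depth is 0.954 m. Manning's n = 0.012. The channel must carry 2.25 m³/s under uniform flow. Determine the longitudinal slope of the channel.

S = 0.000469

For a circular section of diameter D = 2.9 m at depth y = 0.954 m, the central angle is θ = 2 arccos(1 − 2y/D) = 2.443 rad. Then A = (D²/8)(θ − sin θ) = 1.893 m² and P = Dθ/2 = 3.543 m.
Hydraulic radius R = A/P = 1.893/3.543 = 0.5342 m.
From Manning's equation, S = [nQ / (1 A R^(2/3))]² = [0.012 × 2.25 / (1 × 1.893 × 0.5342^(2/3))]² = 0.000469.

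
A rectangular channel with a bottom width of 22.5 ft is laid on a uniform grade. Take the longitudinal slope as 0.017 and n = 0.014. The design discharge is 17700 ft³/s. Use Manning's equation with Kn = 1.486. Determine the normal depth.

Manning's equation rearranged: A R^(2/3) = nQ / (1.486·√S) = 0.014 × 17700 / (1.486 × √0.017) = 1279.
At y = 19.9 ft: A R^(2/3) = 1668 — high.
At y = 12.6 ft: A R^(2/3) = 930.2 — low.
At y = 16.1 ft: A R^(2/3) = 1277 — ≈ 1279.

y_n = 16.1 ft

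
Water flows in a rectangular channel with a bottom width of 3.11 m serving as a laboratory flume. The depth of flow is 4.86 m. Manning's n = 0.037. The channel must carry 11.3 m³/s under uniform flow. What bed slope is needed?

Flow area A = b·y = 3.11 × 4.86 = 15.11 m². Wetted perimeter P = b + 2y = 3.11 + 2×4.86 = 12.83 m.
Hydraulic radius R = A/P = 15.11/12.83 = 1.178 m.
From Manning's equation, S = [nQ / (1 A R^(2/3))]² = [0.037 × 11.3 / (1 × 15.11 × 1.178^(2/3))]² = 0.000615.

S = 0.000615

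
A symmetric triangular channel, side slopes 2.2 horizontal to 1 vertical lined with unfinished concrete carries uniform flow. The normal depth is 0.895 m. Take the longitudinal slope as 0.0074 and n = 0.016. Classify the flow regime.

For a triangular section with side slope z = 2.2: A = zy² = 2.2×0.895² = 1.762 m²; P = 2y√(1+z²) = 2×0.895×2.417 = 4.326 m.
Hydraulic radius R = A/P = 1.762/4.326 = 0.4074 m.
V = (1/n) R^(2/3) √S = (1/0.016) × 0.4074^(2/3) × √0.0074 = 2.955 m/s. Hydraulic depth D_h = A/T = 1.762/3.938 = 0.4475 m.
Froude number Fr = V/√(g·D_h) = 2.955/√(9.81×0.4475) = 1.41, which is greater than 1, so the flow is supercritical.

supercritical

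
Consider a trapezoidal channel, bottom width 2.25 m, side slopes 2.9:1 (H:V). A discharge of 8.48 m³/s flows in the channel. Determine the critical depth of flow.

At critical depth, Q² T / (g A³) = 1, i.e. A³/T = Q²/g = 8.48²/9.81 = 7.33.
At y = 1.02 m: A³/T = 18.36 — over.
At y = 0.807 m: A³/T = 7.335 — ≈ 7.33.

y_c = 0.807 m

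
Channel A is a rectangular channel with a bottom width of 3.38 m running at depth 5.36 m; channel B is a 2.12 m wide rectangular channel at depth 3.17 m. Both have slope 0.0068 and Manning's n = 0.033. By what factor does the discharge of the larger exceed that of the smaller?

3.71

Channel A: Flow area A = b·y = 3.38 × 5.36 = 18.12 m². Wetted perimeter P = b + 2y = 3.38 + 2×5.36 = 14.1 m. Hydraulic radius R = A/P = 18.12/14.1 = 1.285 m. Q_A = (1/0.033)·18.12·1.285^(2/3)·√0.0068 = 53.51 m³/s.
Channel B: Flow area A = b·y = 2.12 × 3.17 = 6.72 m². Wetted perimeter P = b + 2y = 2.12 + 2×3.17 = 8.46 m. Hydraulic radius R = A/P = 6.72/8.46 = 0.7944 m. Q_B = (1/0.033)·6.72·0.7944^(2/3)·√0.0068 = 14.4 m³/s.
The larger discharge is 53.51 m³/s and the smaller is 14.4 m³/s; the ratio is 3.71.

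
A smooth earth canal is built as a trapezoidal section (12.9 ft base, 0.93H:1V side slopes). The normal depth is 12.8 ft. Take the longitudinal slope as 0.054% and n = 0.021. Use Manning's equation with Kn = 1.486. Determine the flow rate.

Q = 1840 ft³/s

With bottom width b = 12.9 ft and side slope z = 0.93: A = (b + zy)y = (12.9 + 0.93×12.8)×12.8 = 317.5 ft²; P = b + 2y√(1+z²) = 12.9 + 2×12.8×1.366 = 47.86 ft.
Hydraulic radius R = A/P = 317.5/47.86 = 6.634 ft.
Manning's equation: Q = (1.486/n) A R^(2/3) S^(1/2) = (1.486/0.021) × 317.5 × 6.634^(2/3) × 0.00054^(1/2) = 1840 ft³/s.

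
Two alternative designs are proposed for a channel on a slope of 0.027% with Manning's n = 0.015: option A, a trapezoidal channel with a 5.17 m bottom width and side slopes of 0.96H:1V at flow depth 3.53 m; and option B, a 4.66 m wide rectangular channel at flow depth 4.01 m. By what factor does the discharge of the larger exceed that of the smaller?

2

Channel A: With bottom width b = 5.17 m and side slope z = 0.96: A = (b + zy)y = (5.17 + 0.96×3.53)×3.53 = 30.21 m²; P = b + 2y√(1+z²) = 5.17 + 2×3.53×1.386 = 14.96 m. Hydraulic radius R = A/P = 30.21/14.96 = 2.02 m. Q_A = (1/0.015)·30.21·2.02^(2/3)·√0.00027 = 52.89 m³/s.
Channel B: Flow area A = b·y = 4.66 × 4.01 = 18.69 m². Wetted perimeter P = b + 2y = 4.66 + 2×4.01 = 12.68 m. Hydraulic radius R = A/P = 18.69/12.68 = 1.474 m. Q_B = (1/0.015)·18.69·1.474^(2/3)·√0.00027 = 26.51 m³/s.
The larger discharge is 52.89 m³/s and the smaller is 26.51 m³/s; the ratio is 2.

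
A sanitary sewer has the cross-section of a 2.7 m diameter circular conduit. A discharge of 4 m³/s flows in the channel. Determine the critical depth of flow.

At critical depth, Q² T / (g A³) = 1, i.e. A³/T = Q²/g = 4²/9.81 = 1.631.
Trying y = 0.944 m: A³/T = 2.203 — over.
Trying y = 0.742 m: A³/T = 0.8669 — short.
Trying y = 0.873 m: A³/T = 1.628 — close enough.

y_c = 0.873 m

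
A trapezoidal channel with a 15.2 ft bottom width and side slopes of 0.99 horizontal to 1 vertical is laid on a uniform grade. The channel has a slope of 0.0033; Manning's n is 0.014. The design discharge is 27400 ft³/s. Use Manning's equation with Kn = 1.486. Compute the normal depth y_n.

y_n = 23.5 ft

Manning's equation rearranged: A R^(2/3) = nQ / (1.486·√S) = 0.014 × 27400 / (1.486 × √0.0033) = 4494.
Trying y = 27.8 ft: A R^(2/3) = 6469 — over.
Trying y = 21 ft: A R^(2/3) = 3548 — short.
Trying y = 23.5 ft: A R^(2/3) = 4502 — close enough.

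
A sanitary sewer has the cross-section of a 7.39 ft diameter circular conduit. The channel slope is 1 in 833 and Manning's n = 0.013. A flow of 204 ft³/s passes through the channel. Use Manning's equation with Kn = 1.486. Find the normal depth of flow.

y_n = 4.99 ft

Manning's equation rearranged: A R^(2/3) = nQ / (1.486·√S) = 0.013 × 204 / (1.486 × √0.0012) = 51.51.
Trying y = 3.46 ft: A R^(2/3) = 28.84 — low.
Trying y = 4.99 ft: A R^(2/3) = 51.52 — close enough.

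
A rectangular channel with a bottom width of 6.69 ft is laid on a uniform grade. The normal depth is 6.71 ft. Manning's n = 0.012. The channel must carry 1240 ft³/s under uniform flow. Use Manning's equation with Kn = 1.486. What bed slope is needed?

S = 0.0171

Flow area A = b·y = 6.69 × 6.71 = 44.89 ft². Wetted perimeter P = b + 2y = 6.69 + 2×6.71 = 20.11 ft.
Hydraulic radius R = A/P = 44.89/20.11 = 2.232 ft.
From Manning's equation, S = [nQ / (1.486 A R^(2/3))]² = [0.012 × 1240 / (1.486 × 44.89 × 2.232^(2/3))]² = 0.0171.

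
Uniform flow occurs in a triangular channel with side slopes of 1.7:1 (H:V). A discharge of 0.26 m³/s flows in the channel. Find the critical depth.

At critical depth, Q² T / (g A³) = 1, i.e. A³/T = Q²/g = 0.26²/9.81 = 0.006891.
Try y = 0.253 m: A³/T = 0.001498 — too small.
Try y = 0.343 m: A³/T = 0.00686 — ≈ 0.006891.

y_c = 0.343 m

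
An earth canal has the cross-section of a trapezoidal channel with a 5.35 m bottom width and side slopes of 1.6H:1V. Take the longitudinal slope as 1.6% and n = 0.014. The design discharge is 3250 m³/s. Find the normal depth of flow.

y_n = 7.89 m

Manning's equation rearranged: A R^(2/3) = nQ / (1·√S) = 0.014 × 3250 / (√0.016) = 359.7.
Trying y = 9.15 m: A R^(2/3) = 504.9 — too large.
Trying y = 7.05 m: A R^(2/3) = 278.9 — too small.
Trying y = 7.89 m: A R^(2/3) = 359.6 — close enough.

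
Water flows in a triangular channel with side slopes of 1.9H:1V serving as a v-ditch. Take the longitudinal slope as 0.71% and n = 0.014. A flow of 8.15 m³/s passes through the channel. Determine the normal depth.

y_n = 1.08 m

Manning's equation rearranged: A R^(2/3) = nQ / (1·√S) = 0.014 × 8.15 / (√0.0071) = 1.354.
Trying y = 1.35 m: A R^(2/3) = 2.456 — over.
Trying y = 0.831 m: A R^(2/3) = 0.6734 — short.
Trying y = 1.08 m: A R^(2/3) = 1.355 — close enough.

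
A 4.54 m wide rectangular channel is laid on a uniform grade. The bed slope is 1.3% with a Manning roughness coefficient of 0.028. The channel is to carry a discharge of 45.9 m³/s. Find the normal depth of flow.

Manning's equation rearranged: A R^(2/3) = nQ / (1·√S) = 0.028 × 45.9 / (√0.013) = 11.27.
Try y = 1.61 m: A R^(2/3) = 7.024 — too small.
Try y = 2.28 m: A R^(2/3) = 11.28 — ≈ 11.27.

y_n = 2.28 m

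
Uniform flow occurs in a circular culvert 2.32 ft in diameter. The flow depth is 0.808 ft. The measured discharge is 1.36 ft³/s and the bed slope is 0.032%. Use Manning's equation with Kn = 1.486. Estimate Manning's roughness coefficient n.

n = 0.015

For a circular section of diameter D = 2.32 ft at depth y = 0.808 ft, the central angle is θ = 2 arccos(1 − 2y/D) = 2.525 rad. Then A = (D²/8)(θ − sin θ) = 1.31 ft² and P = Dθ/2 = 2.929 ft.
Hydraulic radius R = A/P = 1.31/2.929 = 0.4472 ft.
Rearranging Manning's equation: n = (1.486/Q) A R^(2/3) S^(1/2) = (1.486/1.36) × 1.31 × 0.4472^(2/3) × √0.00032 = 0.015.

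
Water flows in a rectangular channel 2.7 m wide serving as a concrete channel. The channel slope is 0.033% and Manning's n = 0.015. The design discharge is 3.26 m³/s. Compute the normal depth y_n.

Manning's equation rearranged: A R^(2/3) = nQ / (1·√S) = 0.015 × 3.26 / (√0.00033) = 2.692.
At y = 1.5 m: A R^(2/3) = 3.225 — too large.
At y = 0.946 m: A R^(2/3) = 1.728 — too small.
At y = 1.31 m: A R^(2/3) = 2.694 — ≈ 2.692.

y_n = 1.31 m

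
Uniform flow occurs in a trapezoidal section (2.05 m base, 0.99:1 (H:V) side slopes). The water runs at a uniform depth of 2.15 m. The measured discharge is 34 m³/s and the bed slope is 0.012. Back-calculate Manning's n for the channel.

n = 0.031

With bottom width b = 2.05 m and side slope z = 0.99: A = (b + zy)y = (2.05 + 0.99×2.15)×2.15 = 8.984 m²; P = b + 2y√(1+z²) = 2.05 + 2×2.15×1.407 = 8.101 m.
Hydraulic radius R = A/P = 8.984/8.101 = 1.109 m.
Rearranging Manning's equation: n = (1/Q) A R^(2/3) S^(1/2) = (1/34) × 8.984 × 1.109^(2/3) × √0.012 = 0.031.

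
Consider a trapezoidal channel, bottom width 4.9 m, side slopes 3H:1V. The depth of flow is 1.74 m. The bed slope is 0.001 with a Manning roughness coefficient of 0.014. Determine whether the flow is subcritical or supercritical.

subcritical

With bottom width b = 4.9 m and side slope z = 3: A = (b + zy)y = (4.9 + 3×1.74)×1.74 = 17.61 m²; P = b + 2y√(1+z²) = 4.9 + 2×1.74×3.162 = 15.9 m.
Hydraulic radius R = A/P = 17.61/15.9 = 1.107 m.
V = (1/n) R^(2/3) √S = (1/0.014) × 1.107^(2/3) × √0.001 = 2.417 m/s. Hydraulic depth D_h = A/T = 17.61/15.34 = 1.148 m.
Froude number Fr = V/√(g·D_h) = 2.417/√(9.81×1.148) = 0.72, which is less than 1, so the flow is subcritical.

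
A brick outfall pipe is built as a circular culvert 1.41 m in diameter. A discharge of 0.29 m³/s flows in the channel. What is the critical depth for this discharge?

y_c = 0.273 m

At critical depth, Q² T / (g A³) = 1, i.e. A³/T = Q²/g = 0.29²/9.81 = 0.008573.
Try y = 0.336 m: A³/T = 0.01932 — over.
Try y = 0.189 m: A³/T = 0.00202 — short.
Try y = 0.273 m: A³/T = 0.008578 — matches.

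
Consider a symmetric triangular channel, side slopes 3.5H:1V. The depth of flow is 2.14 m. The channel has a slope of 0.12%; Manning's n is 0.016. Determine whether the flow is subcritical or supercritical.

For a triangular section with side slope z = 3.5: A = zy² = 3.5×2.14² = 16.03 m²; P = 2y√(1+z²) = 2×2.14×3.64 = 15.58 m.
Hydraulic radius R = A/P = 16.03/15.58 = 1.029 m.
V = (1/n) R^(2/3) √S = (1/0.016) × 1.029^(2/3) × √0.0012 = 2.206 m/s. Hydraulic depth D_h = A/T = 16.03/14.98 = 1.07 m.
Froude number Fr = V/√(g·D_h) = 2.206/√(9.81×1.07) = 0.681, which is less than 1, so the flow is subcritical.

subcritical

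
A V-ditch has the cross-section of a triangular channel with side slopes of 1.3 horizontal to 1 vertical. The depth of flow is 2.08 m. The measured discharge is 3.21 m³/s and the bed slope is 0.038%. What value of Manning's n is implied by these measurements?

For a triangular section with side slope z = 1.3: A = zy² = 1.3×2.08² = 5.624 m²; P = 2y√(1+z²) = 2×2.08×1.64 = 6.823 m.
Hydraulic radius R = A/P = 5.624/6.823 = 0.8243 m.
Rearranging Manning's equation: n = (1/Q) A R^(2/3) S^(1/2) = (1/3.21) × 5.624 × 0.8243^(2/3) × √0.00038 = 0.03.

n = 0.03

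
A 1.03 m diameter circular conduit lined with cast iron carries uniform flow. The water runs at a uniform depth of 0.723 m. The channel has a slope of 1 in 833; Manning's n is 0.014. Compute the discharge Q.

Q = 0.701 m³/s

For a circular section of diameter D = 1.03 m at depth y = 0.723 m, the central angle is θ = 2 arccos(1 − 2y/D) = 3.973 rad. Then A = (D²/8)(θ − sin θ) = 0.6249 m² and P = Dθ/2 = 2.046 m.
Hydraulic radius R = A/P = 0.6249/2.046 = 0.3054 m.
Manning's equation: Q = (1/n) A R^(2/3) S^(1/2) = (1/0.014) × 0.6249 × 0.3054^(2/3) × 0.0012^(1/2) = 0.701 m³/s.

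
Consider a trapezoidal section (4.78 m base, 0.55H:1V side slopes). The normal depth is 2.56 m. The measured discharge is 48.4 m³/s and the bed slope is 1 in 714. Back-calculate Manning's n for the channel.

With bottom width b = 4.78 m and side slope z = 0.55: A = (b + zy)y = (4.78 + 0.55×2.56)×2.56 = 15.84 m²; P = b + 2y√(1+z²) = 4.78 + 2×2.56×1.141 = 10.62 m.
Hydraulic radius R = A/P = 15.84/10.62 = 1.491 m.
Rearranging Manning's equation: n = (1/Q) A R^(2/3) S^(1/2) = (1/48.4) × 15.84 × 1.491^(2/3) × √0.001401 = 0.016.

n = 0.016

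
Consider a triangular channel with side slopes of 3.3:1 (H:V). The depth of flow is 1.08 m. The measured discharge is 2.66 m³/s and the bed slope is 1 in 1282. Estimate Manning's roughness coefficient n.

n = 0.026

For a triangular section with side slope z = 3.3: A = zy² = 3.3×1.08² = 3.849 m²; P = 2y√(1+z²) = 2×1.08×3.448 = 7.448 m.
Hydraulic radius R = A/P = 3.849/7.448 = 0.5168 m.
Rearranging Manning's equation: n = (1/Q) A R^(2/3) S^(1/2) = (1/2.66) × 3.849 × 0.5168^(2/3) × √0.00078 = 0.026.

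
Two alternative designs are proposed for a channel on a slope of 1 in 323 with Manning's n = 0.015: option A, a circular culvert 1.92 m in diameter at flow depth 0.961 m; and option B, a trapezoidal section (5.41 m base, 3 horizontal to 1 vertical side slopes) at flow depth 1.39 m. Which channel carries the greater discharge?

channel B

Channel A: For a circular section of diameter D = 1.92 m at depth y = 0.961 m, the central angle is θ = 2 arccos(1 − 2y/D) = 3.144 rad. Then A = (D²/8)(θ − sin θ) = 1.45 m² and P = Dθ/2 = 3.018 m. Hydraulic radius R = A/P = 1.45/3.018 = 0.4803 m. Q_A = (1/0.015)·1.45·0.4803^(2/3)·√0.003096 = 3.298 m³/s.
Channel B: With bottom width b = 5.41 m and side slope z = 3: A = (b + zy)y = (5.41 + 3×1.39)×1.39 = 13.32 m²; P = b + 2y√(1+z²) = 5.41 + 2×1.39×3.162 = 14.2 m. Hydraulic radius R = A/P = 13.32/14.2 = 0.9377 m. Q_B = (1/0.015)·13.32·0.9377^(2/3)·√0.003096 = 47.32 m³/s.
Q_A = 3.298 m³/s vs Q_B = 47.32 m³/s, so channel B carries more.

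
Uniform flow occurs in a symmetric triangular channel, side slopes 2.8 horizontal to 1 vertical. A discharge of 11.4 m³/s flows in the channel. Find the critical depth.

y_c = 1.28 m

At critical depth, Q² T / (g A³) = 1, i.e. A³/T = Q²/g = 11.4²/9.81 = 13.25.
Try y = 0.924 m: A³/T = 2.64 — too small.
Try y = 1.28 m: A³/T = 13.47 — close enough.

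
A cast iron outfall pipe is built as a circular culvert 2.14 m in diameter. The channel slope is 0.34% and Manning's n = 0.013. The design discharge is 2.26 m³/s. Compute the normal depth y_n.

Manning's equation rearranged: A R^(2/3) = nQ / (1·√S) = 0.013 × 2.26 / (√0.0034) = 0.5039.
Try y = 0.53 m: A R^(2/3) = 0.3187 — too small.
Try y = 0.77 m: A R^(2/3) = 0.6565 — too large.
Try y = 0.67 m: A R^(2/3) = 0.5041 — matches.

y_n = 0.67 m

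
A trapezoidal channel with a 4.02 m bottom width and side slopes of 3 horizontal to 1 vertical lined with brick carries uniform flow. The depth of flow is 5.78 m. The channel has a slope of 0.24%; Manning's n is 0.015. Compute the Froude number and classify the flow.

With bottom width b = 4.02 m and side slope z = 3: A = (b + zy)y = (4.02 + 3×5.78)×5.78 = 123.5 m²; P = b + 2y√(1+z²) = 4.02 + 2×5.78×3.162 = 40.58 m.
Hydraulic radius R = A/P = 123.5/40.58 = 3.043 m.
V = (1/n) R^(2/3) √S = (1/0.015) × 3.043^(2/3) × √0.0024 = 6.858 m/s. Hydraulic depth D_h = A/T = 123.5/38.7 = 3.19 m.
Froude number Fr = V/√(g·D_h) = 6.858/√(9.81×3.19) = 1.23, which is greater than 1, so the flow is supercritical.

supercritical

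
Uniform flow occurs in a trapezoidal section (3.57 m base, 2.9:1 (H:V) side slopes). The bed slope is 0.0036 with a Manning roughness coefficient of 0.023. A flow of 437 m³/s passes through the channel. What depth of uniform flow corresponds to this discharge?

y_n = 4.94 m

Manning's equation rearranged: A R^(2/3) = nQ / (1·√S) = 0.023 × 437 / (√0.0036) = 167.5.
Try y = 4.11 m: A R^(2/3) = 108.1 — low.
Try y = 4.94 m: A R^(2/3) = 167.6 — ≈ 167.5.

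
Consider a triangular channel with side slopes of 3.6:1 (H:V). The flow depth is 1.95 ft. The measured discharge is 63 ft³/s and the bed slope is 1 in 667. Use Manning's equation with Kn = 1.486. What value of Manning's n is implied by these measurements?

For a triangular section with side slope z = 3.6: A = zy² = 3.6×1.95² = 13.69 ft²; P = 2y√(1+z²) = 2×1.95×3.736 = 14.57 ft.
Hydraulic radius R = A/P = 13.69/14.57 = 0.9394 ft.
Rearranging Manning's equation: n = (1.486/Q) A R^(2/3) S^(1/2) = (1.486/63) × 13.69 × 0.9394^(2/3) × √0.001499 = 0.012.

n = 0.012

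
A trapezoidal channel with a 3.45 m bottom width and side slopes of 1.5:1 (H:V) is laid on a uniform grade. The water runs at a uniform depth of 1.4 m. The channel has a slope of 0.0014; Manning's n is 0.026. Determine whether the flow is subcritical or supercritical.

With bottom width b = 3.45 m and side slope z = 1.5: A = (b + zy)y = (3.45 + 1.5×1.4)×1.4 = 7.77 m²; P = b + 2y√(1+z²) = 3.45 + 2×1.4×1.803 = 8.498 m.
Hydraulic radius R = A/P = 7.77/8.498 = 0.9144 m.
V = (1/n) R^(2/3) √S = (1/0.026) × 0.9144^(2/3) × √0.0014 = 1.356 m/s. Hydraulic depth D_h = A/T = 7.77/7.65 = 1.016 m.
Froude number Fr = V/√(g·D_h) = 1.356/√(9.81×1.016) = 0.429, which is less than 1, so the flow is subcritical.

subcritical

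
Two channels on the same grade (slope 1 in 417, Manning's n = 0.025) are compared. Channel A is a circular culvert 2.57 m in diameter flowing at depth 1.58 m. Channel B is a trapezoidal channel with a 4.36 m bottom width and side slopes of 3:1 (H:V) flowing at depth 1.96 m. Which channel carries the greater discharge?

channel B

Channel A: For a circular section of diameter D = 2.57 m at depth y = 1.58 m, the central angle is θ = 2 arccos(1 − 2y/D) = 3.605 rad. Then A = (D²/8)(θ − sin θ) = 3.345 m² and P = Dθ/2 = 4.632 m. Hydraulic radius R = A/P = 3.345/4.632 = 0.7221 m. Q_A = (1/0.025)·3.345·0.7221^(2/3)·√0.002398 = 5.274 m³/s.
Channel B: With bottom width b = 4.36 m and side slope z = 3: A = (b + zy)y = (4.36 + 3×1.96)×1.96 = 20.07 m²; P = b + 2y√(1+z²) = 4.36 + 2×1.96×3.162 = 16.76 m. Hydraulic radius R = A/P = 20.07/16.76 = 1.198 m. Q_B = (1/0.025)·20.07·1.198^(2/3)·√0.002398 = 44.34 m³/s.
Q_A = 5.274 m³/s vs Q_B = 44.34 m³/s, so channel B carries more.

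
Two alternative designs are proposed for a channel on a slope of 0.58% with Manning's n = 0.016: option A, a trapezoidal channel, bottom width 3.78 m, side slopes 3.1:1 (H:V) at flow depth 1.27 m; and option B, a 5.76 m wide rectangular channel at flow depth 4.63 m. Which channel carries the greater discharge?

channel B

Channel A: With bottom width b = 3.78 m and side slope z = 3.1: A = (b + zy)y = (3.78 + 3.1×1.27)×1.27 = 9.801 m²; P = b + 2y√(1+z²) = 3.78 + 2×1.27×3.257 = 12.05 m. Hydraulic radius R = A/P = 9.801/12.05 = 0.8131 m. Q_A = (1/0.016)·9.801·0.8131^(2/3)·√0.0058 = 40.64 m³/s.
Channel B: Flow area A = b·y = 5.76 × 4.63 = 26.67 m². Wetted perimeter P = b + 2y = 5.76 + 2×4.63 = 15.02 m. Hydraulic radius R = A/P = 26.67/15.02 = 1.776 m. Q_B = (1/0.016)·26.67·1.776^(2/3)·√0.0058 = 186.1 m³/s.
Q_A = 40.64 m³/s vs Q_B = 186.1 m³/s, so channel B carries more.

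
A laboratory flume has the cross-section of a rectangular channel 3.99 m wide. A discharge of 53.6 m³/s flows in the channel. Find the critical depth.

y_c = 2.64 m

For a rectangular channel, critical depth y_c = (q²/g)^(1/3) where q = Q/b = 53.6/3.99 = 13.43 m²/s.
So y_c = (13.43²/9.81)^(1/3) = 2.64 m.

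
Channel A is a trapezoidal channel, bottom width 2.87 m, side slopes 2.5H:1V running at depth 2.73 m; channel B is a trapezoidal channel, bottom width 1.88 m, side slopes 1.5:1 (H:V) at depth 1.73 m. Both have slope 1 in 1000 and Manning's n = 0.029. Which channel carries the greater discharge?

channel A

Channel A: With bottom width b = 2.87 m and side slope z = 2.5: A = (b + zy)y = (2.87 + 2.5×2.73)×2.73 = 26.47 m²; P = b + 2y√(1+z²) = 2.87 + 2×2.73×2.693 = 17.57 m. Hydraulic radius R = A/P = 26.47/17.57 = 1.506 m. Q_A = (1/0.029)·26.47·1.506^(2/3)·√0.001 = 37.92 m³/s.
Channel B: With bottom width b = 1.88 m and side slope z = 1.5: A = (b + zy)y = (1.88 + 1.5×1.73)×1.73 = 7.742 m²; P = b + 2y√(1+z²) = 1.88 + 2×1.73×1.803 = 8.118 m. Hydraulic radius R = A/P = 7.742/8.118 = 0.9537 m. Q_B = (1/0.029)·7.742·0.9537^(2/3)·√0.001 = 8.179 m³/s.
Q_A = 37.92 m³/s vs Q_B = 8.179 m³/s, so channel A carries more.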